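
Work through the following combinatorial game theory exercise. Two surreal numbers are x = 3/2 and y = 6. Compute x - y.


x = 3/2, y = 6
Converting to common denominator: 2
x = 3/2, y = 12/2
x - y = 3/2 - 6 = -9/2

-9/2


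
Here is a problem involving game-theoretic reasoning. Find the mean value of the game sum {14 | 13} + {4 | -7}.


G1 = {14 | 13}, G2 = {4 | -7}
Each is a switch {a | b} with numbers a > b; its mean value is (a + b)/2, and mean value is additive over game sums: m(G1 + G2) = m(G1) + m(G2).
Mean of G1 = (14 + (13))/2 = 27/2 = 27/2
Mean of G2 = (4 + (-7))/2 = -3/2 = -3/2
Mean of G1 + G2 = 27/2 + -3/2 = 12

12


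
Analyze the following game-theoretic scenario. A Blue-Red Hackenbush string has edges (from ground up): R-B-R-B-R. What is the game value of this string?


Edges (from ground): R-B-R-B-R
By Berlekamp's sign-expansion rule, a Blue-Red Hackenbush stalk has the value of the surreal number whose sign sequence is the edge sequence with B -> + and R -> -.
Sign sequence: -+-+-
Trace the sign expansion in the surreal number tree, starting from 0:
Edge 1: R (sign -) -> bounds (-inf, 0), value = -1
Edge 2: B (sign +) -> bounds (-1, 0), value = -1/2
Edge 3: R (sign -) -> bounds (-1, -1/2), value = -3/4
Edge 4: B (sign +) -> bounds (-3/4, -1/2), value = -5/8
Edge 5: R (sign -) -> bounds (-3/4, -5/8), value = -11/16
Game value = -11/16

-11/16


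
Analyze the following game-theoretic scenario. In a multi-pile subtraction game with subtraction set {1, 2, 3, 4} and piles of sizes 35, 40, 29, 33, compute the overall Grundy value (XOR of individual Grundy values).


Subtraction set: {1, 2, 3, 4}
For this subtraction set, G(n) = n mod 5 (period = max + 1 = 5).
Pile 1 (size 35): G(35) = 35 mod 5 = 0
Pile 2 (size 40): G(40) = 40 mod 5 = 0
Pile 3 (size 29): G(29) = 29 mod 5 = 4
Pile 4 (size 33): G(33) = 33 mod 5 = 3
Total Grundy value = XOR of all: 0 XOR 0 XOR 4 XOR 3 = 7

7


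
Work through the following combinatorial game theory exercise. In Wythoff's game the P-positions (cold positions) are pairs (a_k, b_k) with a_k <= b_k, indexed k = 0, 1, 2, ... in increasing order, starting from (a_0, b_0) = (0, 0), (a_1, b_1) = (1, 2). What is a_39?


By Wythoff's theorem, a_k = floor(k * phi) and b_k = floor(k * phi^2) = a_k + k, where phi = (1 + sqrt(5))/2 is the golden ratio.
phi = (1 + sqrt(5))/2 = 1.618034
k = 39
k * phi = 39 * 1.618034 = 63.103326
a_39 = floor(k * phi) = 63

63


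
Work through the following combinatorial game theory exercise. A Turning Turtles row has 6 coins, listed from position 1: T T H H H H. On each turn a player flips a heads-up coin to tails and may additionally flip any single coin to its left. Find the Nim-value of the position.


Coins: T T H H H H
Key fact: a single head at position k behaves exactly like a Nim heap of size k (turning it to T and optionally flipping a coin at j < k corresponds to moving the heap from k to j, or to 0), and heads combine as a disjunctive sum (two heads at the same place would cancel, matching j XOR j = 0). So the Nim-value is the XOR of the 1-indexed positions of the heads.
Face-up positions (1-indexed): [3, 4, 5, 6]
XOR 0 with 3: 0 XOR 3 = 3
XOR 3 with 4: 3 XOR 4 = 7
XOR 7 with 5: 7 XOR 5 = 2
XOR 2 with 6: 2 XOR 6 = 4
Nim-value = 4

4


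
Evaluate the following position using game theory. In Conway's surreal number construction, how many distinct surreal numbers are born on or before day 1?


Day 0: {|} = 0 is born. Count = 1.
Day n: the number of surreal numbers born by day n is 2^(n+1) - 1.
By day 0: 2^1 - 1 = 1
By day 1: 2^2 - 1 = 3
By day 1: 3 surreal numbers.

3


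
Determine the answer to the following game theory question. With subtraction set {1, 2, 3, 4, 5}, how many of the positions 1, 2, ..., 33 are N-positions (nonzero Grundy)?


Subtraction set S = {1, 2, 3, 4, 5}, so G(n) = n mod 6.
G(n) = 0 when n is a multiple of 6.
Multiples of 6 in [1, 33]: 5
N-positions (nonzero Grundy) = 33 - 5 = 28

28


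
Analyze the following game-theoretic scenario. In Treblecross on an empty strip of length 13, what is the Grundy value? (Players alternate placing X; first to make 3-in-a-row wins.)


Treblecross: place X on empty cells; 3-in-a-row wins.
Playing within two cells of an existing X lets the opponent win at once, so sensible play treats the cells i-2..i+2 around each X as dead. The player left with no safe cell loses, so this is a normal-play take-away game on strips of safe cells.
Placing X at cell i (0-indexed) of a strip of k safe cells leaves independent strips of sizes max(0, i-2) and max(0, k-i-3). Hence G(k) = mex{ G(max(0,i-2)) XOR G(max(0,k-i-3)) : 0 <= i < k }, with G(0) = 0.
G(1): splits (0,0):0^0=0 -> mex({0}) = 1
G(2): splits (0,0):0^0=0 -> mex({0}) = 1
G(3): splits (0,0):0^0=0 -> mex({0}) = 1
G(4): splits (0,1):0^1=1 (0,0):0^0=0 -> mex({0, 1}) = 2
G(5): splits (0,2):0^1=1 (0,1):0^1=1 (0,0):0^0=0 -> mex({0, 1}) = 2
G(6) = mex({1}) = 0
G(7) = mex({0, 1, 2}) = 3
G(8) = mex({0, 1, 2}) = 3
G(9) = mex({0, 2}) = 1
G(10) = mex({0, 2, 3}) = 1
G(11) = mex({0, 3}) = 1
G(12) = mex({1, 3}) = 0
G(13) = mex({0, 1, 2, 3}) = 4
Therefore G(13) = 4.

4


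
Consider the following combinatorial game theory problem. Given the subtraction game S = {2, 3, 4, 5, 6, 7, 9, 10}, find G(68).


The subtraction set is S = {2, 3, 4, 5, 6, 7, 9, 10}.
G(k) = mex{ G(k - s) : s in S, s <= k }. We compute iteratively: G(0) = 0.
G(1) = mex({}) = 0
G(2) = mex({0}) = 1
G(3) = mex({0}) = 1
G(4) = mex({0, 1}) = 2
G(5) = mex({0, 1}) = 2
G(6) = mex({0, 1, 2}) = 3
G(7) = mex({0, 1, 2}) = 3
G(8) = mex({0, 1, 2, 3}) = 4
G(9) = mex({0, 1, 2, 3}) = 4
G(10) = mex({0, 1, 2, 3, 4}) = 5
G(11) = mex({0, 1, 2, 3, 4}) = 5
G(12) = mex({1, 2, 3, 4, 5}) = 0
G(13) = mex({1, 2, 3, 4, 5}) = 0
G(14) = mex({0, 2, 3, 4, 5}) = 1
G(15) = mex({0, 2, 3, 4, 5}) = 1
G(16) = mex({0, 1, 3, 4, 5}) = 2
G(17) = mex({0, 1, 3, 4, 5}) = 2
G(18) = mex({0, 1, 2, 4, 5}) = 3
G(19) = mex({0, 1, 2, 4, 5}) = 3
G(20) = mex({0, 1, 2, 3, 5}) = 4
G(21) = mex({0, 1, 2, 3, 5}) = 4
Observe that G(12)..G(21) = 0, 0, 1, 1, 2, 2, 3, 3, 4, 4 repeats G(0)..G(9) = 0, 0, 1, 1, 2, 2, 3, 3, 4, 4.
For k >= max(S) = 10, G(k) is determined by the previous 10 values G(k-10)..G(k-1); a window of 10 consecutive values has recurred shifted by 12, so by induction G(k + 12) = G(k) for all k >= 0: the sequence is periodic from the start with period 12.
One period: G(0..11) = 0, 0, 1, 1, 2, 2, 3, 3, 4, 4, 5, 5.
68 mod 12 = 8, so G(68) = G(8) = 4.

4


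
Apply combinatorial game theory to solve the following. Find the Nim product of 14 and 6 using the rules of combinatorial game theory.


Nim multiplication is bilinear over XOR: (u XOR v) * w = (u*w) XOR (v*w).
So we split each operand into its bit components and XOR the pairwise Nim products.
14 = 2 + 4 + 8 (as XOR of powers of 2).
6 = 2 + 4 (as XOR of powers of 2).
Using the standard Nim-product table on single bits:
  2*2 = 3,   2*4 = 8,   2*8 = 12,
  4*4 = 6,   4*8 = 11,  8*8 = 13,
and  1*x = x (identity), k*l = l*k (commutative).
Pairwise Nim products:
  2 * 2 = 3
  2 * 4 = 8
  4 * 2 = 8
  4 * 4 = 6
  8 * 2 = 12
  8 * 4 = 11
XOR them: 3 XOR 8 XOR 8 XOR 6 XOR 12 XOR 11 = 2.
Result: 14 * 6 = 2 (in Nim).

2


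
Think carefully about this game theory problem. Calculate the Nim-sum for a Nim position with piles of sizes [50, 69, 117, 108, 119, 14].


We need the XOR (exclusive or) of all pile sizes.
After XOR-ing pile 1 (size 50): 0 XOR 50 = 50
After XOR-ing pile 2 (size 69): 50 XOR 69 = 119
After XOR-ing pile 3 (size 117): 119 XOR 117 = 2
After XOR-ing pile 4 (size 108): 2 XOR 108 = 110
After XOR-ing pile 5 (size 119): 110 XOR 119 = 25
After XOR-ing pile 6 (size 14): 25 XOR 14 = 23
The Nim-value of this position is 23.

23


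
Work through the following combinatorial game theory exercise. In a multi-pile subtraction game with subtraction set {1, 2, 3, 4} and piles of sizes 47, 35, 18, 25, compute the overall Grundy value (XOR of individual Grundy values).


Subtraction set: {1, 2, 3, 4}
For this subtraction set, G(n) = n mod 5 (period = max + 1 = 5).
Pile 1 (size 47): G(47) = 47 mod 5 = 2
Pile 2 (size 35): G(35) = 35 mod 5 = 0
Pile 3 (size 18): G(18) = 18 mod 5 = 3
Pile 4 (size 25): G(25) = 25 mod 5 = 0
Total Grundy value = XOR of all: 2 XOR 0 XOR 3 XOR 0 = 1

1


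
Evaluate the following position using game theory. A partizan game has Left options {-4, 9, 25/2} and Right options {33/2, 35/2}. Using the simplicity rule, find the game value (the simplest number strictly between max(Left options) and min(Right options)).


Left options: {-4, 9, 25/2}, max = 25/2
Right options: {33/2, 35/2}, min = 33/2
All options are numbers and max(Left) < min(Right), so by the simplicity theorem the value is the simplest (earliest-born) number strictly between 25/2 and 33/2.
Integers 13 through 16 all lie strictly between 25/2 and 33/2.
Among integers, the simplest (lowest birthday = smallest |n|; 0 is born on day 0, +-n on day n) is 13.
No non-integer in the interval can be simpler: if x is a non-integer in the interval, then floor(x) or ceil(x) also lies in the interval (the interval contains an integer), and both are proper prefixes of x's sign expansion, i.e. born earlier. So the game value is 13.
Game value = 13

13


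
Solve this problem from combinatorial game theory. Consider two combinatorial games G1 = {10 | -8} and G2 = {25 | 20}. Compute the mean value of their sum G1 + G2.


G1 = {10 | -8}, G2 = {25 | 20}
Each is a switch {a | b} with numbers a > b; its mean value is (a + b)/2, and mean value is additive over game sums: m(G1 + G2) = m(G1) + m(G2).
Mean of G1 = (10 + (-8))/2 = 2/2 = 1
Mean of G2 = (25 + (20))/2 = 45/2 = 45/2
Mean of G1 + G2 = 1 + 45/2 = 47/2

47/2


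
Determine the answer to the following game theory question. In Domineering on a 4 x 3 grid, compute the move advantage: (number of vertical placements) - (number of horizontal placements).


Board is 4 x 3 (rows x cols).
Left (vertical) placements: (rows-1) * cols = 3 * 3 = 9
Right (horizontal) placements: rows * (cols-1) = 4 * 2 = 8
Advantage = Left - Right = 9 - 8 = 1

1


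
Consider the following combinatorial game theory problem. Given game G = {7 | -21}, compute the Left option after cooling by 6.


Original game: {7 | -21} (a switch {a | b} with a > b).
Cooling by t (for t below the temperature (a - b)/2 = 14) taxes each move by t: {a | b} cooled by t is {a - t | b + t}.
Cooling amount: t = 6
Cooled Left option: 7 - 6 = 1
Cooled Right option: -21 + 6 = -15
Cooled game: {1 | -15}
Left option = 1

1


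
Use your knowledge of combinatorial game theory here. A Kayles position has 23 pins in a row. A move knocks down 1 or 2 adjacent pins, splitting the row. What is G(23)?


Kayles: a move removes 1 or 2 adjacent pins from a contiguous row.
Removing pins from a row of k leaves two independent rows (a, b) with a + b = k - 1 (one pin) or a + b = k - 2 (two pins); an end removal gives a = 0.
By Sprague-Grundy, G(k) = mex{ G(a) XOR G(b) } over all these splits. G(0) = 0.
G(1): splits (0,0):0^0=0 -> mex({0}) = 1
G(2): splits (0,1):0^1=1 (0,0):0^0=0 -> mex({0, 1}) = 2
G(3): splits (0,2):0^2=2 (1,1):1^1=0 (0,1):0^1=1 -> mex({0, 1, 2}) = 3
G(4): splits (0,3):0^3=3 (1,2):1^2=3 (0,2):0^2=2 (1,1):1^1=0 -> mex({0, 2, 3}) = 1
G(5): splits (0,4):0^1=1 (1,3):1^3=2 (2,2):2^2=0 (0,3):0^3=3 (1,2):1^2=3 -> mex({0, 1, 2, 3}) = 4
G(6) = mex({0, 1, 2, 4}) = 3
G(7) = mex({0, 1, 3, 4, 5}) = 2
G(8) = mex({0, 2, 3, 5, 6}) = 1
G(9) = mex({0, 1, 2, 3, 6, 7}) = 4
G(10) = mex({0, 1, 3, 4, 5, 7}) = 2
G(11) = mex({0, 1, 2, 3, 4, 5}) = 6
G(12) = mex({0, 1, 2, 3, 5, 6, 7}) = 4
G(13) = mex({0, 2, 3, 4, 6, 7}) = 1
G(14) = mex({0, 1, 4, 5, 6, 7}) = 2
G(15) = mex({0, 1, 2, 3, 4, 5, 6}) = 7
G(16) = mex({0, 2, 3, 5, 6, 7}) = 1
G(17) = mex({0, 1, 2, 3, 5, 6, 7}) = 4
G(18) = mex({0, 1, 2, 4, 5, 6}) = 3
G(19) = mex({0, 1, 3, 4, 5, 7}) = 2
G(20) = mex({0, 2, 3, 4, 5, 6, 7}) = 1
G(21) = mex({0, 1, 2, 3, 5, 6, 7}) = 4
G(22) = mex({0, 1, 2, 3, 4, 5, 7}) = 6
G(23) = mex({0, 1, 2, 3, 4, 5, 6}) = 7
Therefore G(23) = 7.

7


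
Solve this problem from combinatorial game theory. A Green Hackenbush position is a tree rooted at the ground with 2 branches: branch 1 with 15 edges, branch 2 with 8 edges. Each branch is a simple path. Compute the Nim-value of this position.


The tree has 2 branches from the ground vertex.
In Green Hackenbush, the Nim-value of a simple path of length k is k.
Branch 1: length 15, Nim-value = 15
Branch 2: length 8, Nim-value = 8
Total Nim-value = XOR of all branch values:
0 XOR 15 = 15
15 XOR 8 = 7
Nim-value of the tree = 7

7


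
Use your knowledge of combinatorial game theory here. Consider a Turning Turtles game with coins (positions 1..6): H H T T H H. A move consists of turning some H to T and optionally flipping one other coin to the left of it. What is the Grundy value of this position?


Coins: H H T T H H
Key fact: a single head at position k behaves exactly like a Nim heap of size k (turning it to T and optionally flipping a coin at j < k corresponds to moving the heap from k to j, or to 0), and heads combine as a disjunctive sum (two heads at the same place would cancel, matching j XOR j = 0). So the Nim-value is the XOR of the 1-indexed positions of the heads.
Face-up positions (1-indexed): [1, 2, 5, 6]
XOR 0 with 1: 0 XOR 1 = 1
XOR 1 with 2: 1 XOR 2 = 3
XOR 3 with 5: 3 XOR 5 = 6
XOR 6 with 6: 6 XOR 6 = 0
Nim-value = 0

0


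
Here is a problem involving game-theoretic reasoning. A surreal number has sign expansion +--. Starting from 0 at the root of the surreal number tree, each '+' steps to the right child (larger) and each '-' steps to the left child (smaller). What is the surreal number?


Sign expansion: +--
Rule: track bounds (lo, hi), initially (-inf, +inf). On '+', the current value becomes lo and we move to the simplest number in (value, hi): value + 1 if hi = +inf, otherwise the midpoint (value + hi)/2. On '-', the current value becomes hi and we move to value - 1 if lo = -inf, otherwise the midpoint (lo + value)/2.
Start at 0.
Step 1: sign = +, move right. Bounds: (0, +inf). Value = 1
Step 2: sign = -, move left. Bounds: (0, 1). Value = 1/2
Step 3: sign = -, move left. Bounds: (0, 1/2). Value = 1/4
The surreal number with sign expansion +-- is 1/4.

1/4


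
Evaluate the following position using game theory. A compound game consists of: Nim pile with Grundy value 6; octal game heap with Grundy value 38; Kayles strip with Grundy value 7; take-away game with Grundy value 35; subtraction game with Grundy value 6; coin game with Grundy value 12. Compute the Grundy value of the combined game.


By the Sprague-Grundy theorem, the Grundy value of a sum of games is the XOR of individual Grundy values.
Nim pile: Grundy value = 6. Running XOR: 0 XOR 6 = 6
octal game heap: Grundy value = 38. Running XOR: 6 XOR 38 = 32
Kayles strip: Grundy value = 7. Running XOR: 32 XOR 7 = 39
take-away game: Grundy value = 35. Running XOR: 39 XOR 35 = 4
subtraction game: Grundy value = 6. Running XOR: 4 XOR 6 = 2
coin game: Grundy value = 12. Running XOR: 2 XOR 12 = 14
The combined Grundy value is 14.

14


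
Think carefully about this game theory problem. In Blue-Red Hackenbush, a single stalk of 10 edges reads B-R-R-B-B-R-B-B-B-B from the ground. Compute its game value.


Edges (from ground): B-R-R-B-B-R-B-B-B-B
By Berlekamp's sign-expansion rule, a Blue-Red Hackenbush stalk has the value of the surreal number whose sign sequence is the edge sequence with B -> + and R -> -.
Sign sequence: +--++-++++
Trace the sign expansion in the surreal number tree, starting from 0:
Edge 1: B (sign +) -> bounds (0, +inf), value = 1
Edge 2: R (sign -) -> bounds (0, 1), value = 1/2
Edge 3: R (sign -) -> bounds (0, 1/2), value = 1/4
Edge 4: B (sign +) -> bounds (1/4, 1/2), value = 3/8
Edge 5: B (sign +) -> bounds (3/8, 1/2), value = 7/16
Edge 6: R (sign -) -> bounds (3/8, 7/16), value = 13/32
Edge 7: B (sign +) -> bounds (13/32, 7/16), value = 27/64
Edge 8: B (sign +) -> bounds (27/64, 7/16), value = 55/128
Edge 9: B (sign +) -> bounds (55/128, 7/16), value = 111/256
Edge 10: B (sign +) -> bounds (111/256, 7/16), value = 223/512
Game value = 223/512

223/512


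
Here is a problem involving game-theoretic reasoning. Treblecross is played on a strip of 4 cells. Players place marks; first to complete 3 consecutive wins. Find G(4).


Treblecross: place X on empty cells; 3-in-a-row wins.
Playing within two cells of an existing X lets the opponent win at once, so sensible play treats the cells i-2..i+2 around each X as dead. The player left with no safe cell loses, so this is a normal-play take-away game on strips of safe cells.
Placing X at cell i (0-indexed) of a strip of k safe cells leaves independent strips of sizes max(0, i-2) and max(0, k-i-3). Hence G(k) = mex{ G(max(0,i-2)) XOR G(max(0,k-i-3)) : 0 <= i < k }, with G(0) = 0.
G(1): splits (0,0):0^0=0 -> mex({0}) = 1
G(2): splits (0,0):0^0=0 -> mex({0}) = 1
G(3): splits (0,0):0^0=0 -> mex({0}) = 1
G(4): splits (0,1):0^1=1 (0,0):0^0=0 -> mex({0, 1}) = 2
Therefore G(4) = 2.

2


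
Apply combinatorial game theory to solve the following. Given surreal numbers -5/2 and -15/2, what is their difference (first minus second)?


x = -5/2, y = -15/2
Converting to common denominator: 2
x = -5/2, y = -15/2
x - y = -5/2 - -15/2 = 5

5


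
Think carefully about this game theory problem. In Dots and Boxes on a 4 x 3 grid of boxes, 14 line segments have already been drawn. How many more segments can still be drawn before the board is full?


Grid: 4 x 3 boxes, i.e. 5 rows and 4 columns of dots.
Horizontal edges: (rows + 1) * cols = 5 * 3 = 15
Vertical edges: rows * (cols + 1) = 4 * 4 = 16
Total edges: 15 + 16 = 31
Edges drawn: 14
Remaining: 31 - 14 = 17

17


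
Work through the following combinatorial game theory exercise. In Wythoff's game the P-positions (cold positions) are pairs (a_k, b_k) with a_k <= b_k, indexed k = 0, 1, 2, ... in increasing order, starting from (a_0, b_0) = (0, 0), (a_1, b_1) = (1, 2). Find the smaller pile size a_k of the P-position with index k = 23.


By Wythoff's theorem, a_k = floor(k * phi) and b_k = floor(k * phi^2) = a_k + k, where phi = (1 + sqrt(5))/2 is the golden ratio.
phi = (1 + sqrt(5))/2 = 1.618034
k = 23
k * phi = 23 * 1.618034 = 37.214782
a_23 = floor(k * phi) = 37

37


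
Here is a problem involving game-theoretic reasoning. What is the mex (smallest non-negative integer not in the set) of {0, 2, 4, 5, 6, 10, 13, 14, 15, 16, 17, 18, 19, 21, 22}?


Set = {0, 2, 4, 5, 6, 10, 13, 14, 15, 16, 17, 18, 19, 21, 22}
0 is in the set.
1 is NOT in the set. This is the mex.
mex = 1

1


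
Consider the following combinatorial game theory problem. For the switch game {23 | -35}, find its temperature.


The game is {23 | -35}, a switch {a | b} with numbers a > b.
Cooling {a | b} by t gives {a - t | b + t}, which stops being hot when a - t = b + t, i.e. at t = (a - b)/2. So the temperature of a switch is (a - b)/2.
Temperature = (Left option - Right option) / 2
= (23 - (-35)) / 2
= 58 / 2
= 29

29


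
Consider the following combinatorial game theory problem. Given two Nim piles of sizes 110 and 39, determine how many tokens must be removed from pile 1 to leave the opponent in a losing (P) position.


Piles: 110 and 39
Current XOR: 110 XOR 39 = 73 (non-zero, so this is an N-position).
To make the XOR zero, we need to find a move that balances the piles.
For pile 1 (size 110): target = 110 XOR 73 = 39
We reduce pile 1 from 110 to 39.
Tokens removed: 110 - 39 = 71
Verification: 39 XOR 39 = 0

71


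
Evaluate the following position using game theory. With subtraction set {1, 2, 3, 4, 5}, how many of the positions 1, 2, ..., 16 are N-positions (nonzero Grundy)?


Subtraction set S = {1, 2, 3, 4, 5}, so G(n) = n mod 6.
G(n) = 0 when n is a multiple of 6.
Multiples of 6 in [1, 16]: 2
N-positions (nonzero Grundy) = 16 - 2 = 14

14


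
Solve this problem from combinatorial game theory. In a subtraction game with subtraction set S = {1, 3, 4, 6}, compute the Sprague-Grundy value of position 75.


The subtraction set is S = {1, 3, 4, 6}.
G(k) = mex{ G(k - s) : s in S, s <= k }. We compute iteratively: G(0) = 0.
G(1) = mex({0}) = 1
G(2) = mex({1}) = 0
G(3) = mex({0}) = 1
G(4) = mex({0, 1}) = 2
G(5) = mex({0, 1, 2}) = 3
G(6) = mex({0, 1, 3}) = 2
G(7) = mex({1, 2}) = 0
G(8) = mex({0, 2, 3}) = 1
G(9) = mex({1, 2, 3}) = 0
G(10) = mex({0, 2}) = 1
G(11) = mex({0, 1, 3}) = 2
G(12) = mex({0, 1, 2}) = 3
Observe that G(7)..G(12) = 0, 1, 0, 1, 2, 3 repeats G(0)..G(5) = 0, 1, 0, 1, 2, 3.
For k >= max(S) = 6, G(k) is determined by the previous 6 values G(k-6)..G(k-1); a window of 6 consecutive values has recurred shifted by 7, so by induction G(k + 7) = G(k) for all k >= 0: the sequence is periodic from the start with period 7.
One period: G(0..6) = 0, 1, 0, 1, 2, 3, 2.
75 mod 7 = 5, so G(75) = G(5) = 3.

3


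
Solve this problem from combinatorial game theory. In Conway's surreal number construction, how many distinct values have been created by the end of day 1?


Day 0: {|} = 0 is born. Count = 1.
Day n: the number of surreal numbers born by day n is 2^(n+1) - 1.
By day 0: 2^1 - 1 = 1
By day 1: 2^2 - 1 = 3
By day 1: 3 surreal numbers.

3


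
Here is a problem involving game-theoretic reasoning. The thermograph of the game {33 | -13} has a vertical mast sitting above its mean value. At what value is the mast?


Game = {33 | -13}, a switch {a | b} with numbers a > b.
Its thermograph has left wall a - t and right wall b + t, which meet at t = (a - b)/2, where both equal (a + b)/2. So the mast (mean value) is at (a + b)/2.
Mean = (33 + (-13))/2 = 20/2 = 10

10


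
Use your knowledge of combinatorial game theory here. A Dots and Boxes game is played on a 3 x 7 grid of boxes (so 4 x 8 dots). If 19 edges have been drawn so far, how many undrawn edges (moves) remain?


Grid: 3 x 7 boxes, i.e. 4 rows and 8 columns of dots.
Horizontal edges: (rows + 1) * cols = 4 * 7 = 28
Vertical edges: rows * (cols + 1) = 3 * 8 = 24
Total edges: 28 + 24 = 52
Edges drawn: 19
Remaining: 52 - 19 = 33

33


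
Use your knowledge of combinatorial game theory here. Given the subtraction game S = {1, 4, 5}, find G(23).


The subtraction set is S = {1, 4, 5}.
G(k) = mex{ G(k - s) : s in S, s <= k }. We compute iteratively: G(0) = 0.
G(1) = mex({0}) = 1
G(2) = mex({1}) = 0
G(3) = mex({0}) = 1
G(4) = mex({0, 1}) = 2
G(5) = mex({0, 1, 2}) = 3
G(6) = mex({0, 1, 3}) = 2
G(7) = mex({0, 1, 2}) = 3
G(8) = mex({1, 2, 3}) = 0
G(9) = mex({0, 2, 3}) = 1
G(10) = mex({1, 2, 3}) = 0
G(11) = mex({0, 2, 3}) = 1
G(12) = mex({0, 1, 3}) = 2
Observe that G(8)..G(12) = 0, 1, 0, 1, 2 repeats G(0)..G(4) = 0, 1, 0, 1, 2.
For k >= max(S) = 5, G(k) is determined by the previous 5 values G(k-5)..G(k-1); a window of 5 consecutive values has recurred shifted by 8, so by induction G(k + 8) = G(k) for all k >= 0: the sequence is periodic from the start with period 8.
One period: G(0..7) = 0, 1, 0, 1, 2, 3, 2, 3.
23 mod 8 = 7, so G(23) = G(7) = 3.

3


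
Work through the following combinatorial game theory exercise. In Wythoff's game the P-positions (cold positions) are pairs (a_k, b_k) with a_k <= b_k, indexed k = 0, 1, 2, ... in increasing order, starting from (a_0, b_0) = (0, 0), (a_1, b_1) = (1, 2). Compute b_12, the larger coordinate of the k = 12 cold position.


By Wythoff's theorem, a_k = floor(k * phi) and b_k = floor(k * phi^2) = a_k + k, where phi = (1 + sqrt(5))/2 is the golden ratio.
phi = (1 + sqrt(5))/2 = 1.618034
phi^2 = phi + 1 = 2.618034
k = 12
k * phi^2 = 12 * 2.618034 = 31.416408
b_12 = floor(k * phi^2) = 31 (check: a_12 + k = 19 + 12 = 31)

31


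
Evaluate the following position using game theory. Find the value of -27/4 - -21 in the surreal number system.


x = -27/4, y = -21
Converting to common denominator: 4
x = -27/4, y = -84/4
x - y = -27/4 - -21 = 57/4

57/4


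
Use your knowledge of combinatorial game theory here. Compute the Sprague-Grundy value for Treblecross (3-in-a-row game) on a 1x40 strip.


Treblecross: place X on empty cells; 3-in-a-row wins.
Playing within two cells of an existing X lets the opponent win at once, so sensible play treats the cells i-2..i+2 around each X as dead. The player left with no safe cell loses, so this is a normal-play take-away game on strips of safe cells.
Placing X at cell i (0-indexed) of a strip of k safe cells leaves independent strips of sizes max(0, i-2) and max(0, k-i-3). Hence G(k) = mex{ G(max(0,i-2)) XOR G(max(0,k-i-3)) : 0 <= i < k }, with G(0) = 0.
G(1): splits (0,0):0^0=0 -> mex({0}) = 1
G(2): splits (0,0):0^0=0 -> mex({0}) = 1
G(3): splits (0,0):0^0=0 -> mex({0}) = 1
G(4): splits (0,1):0^1=1 (0,0):0^0=0 -> mex({0, 1}) = 2
G(5): splits (0,2):0^1=1 (0,1):0^1=1 (0,0):0^0=0 -> mex({0, 1}) = 2
G(6) = mex({1}) = 0
G(7) = mex({0, 1, 2}) = 3
G(8) = mex({0, 1, 2}) = 3
G(9) = mex({0, 2}) = 1
G(10) = mex({0, 2, 3}) = 1
G(11) = mex({0, 3}) = 1
G(12) = mex({1, 3}) = 0
G(13) = mex({0, 1, 2, 3}) = 4
G(14) = mex({0, 1, 2}) = 3
G(15) = mex({0, 1, 2}) = 3
G(16) = mex({0, 1, 2, 4}) = 3
G(17) = mex({0, 1, 3, 4}) = 2
G(18) = mex({0, 1, 3, 4}) = 2
G(19) = mex({0, 1, 3, 5}) = 2
G(20) = mex({0, 1, 2, 3, 5}) = 4
G(21) = mex({0, 1, 2, 3, 5}) = 4
G(22) = mex({1, 2, 6}) = 0
G(23) = mex({0, 1, 2, 3, 4, 6}) = 5
G(24) = mex({0, 1, 2, 3, 4}) = 5
G(25) = mex({0, 1, 3, 4, 7}) = 2
G(26) = mex({0, 1, 3, 4, 5, 7}) = 2
G(27) = mex({0, 1, 3, 5}) = 2
G(28) = mex({0, 1, 2, 5}) = 3
G(29) = mex({0, 1, 2, 4, 5, 6}) = 3
G(30) = mex({1, 2, 4, 6}) = 0
G(31) = mex({0, 1, 2, 3, 4, 6}) = 5
G(32) = mex({1, 2, 3, 4, 7}) = 0
G(33) = mex({0, 3, 7}) = 1
G(34) = mex({0, 2, 3, 5, 7}) = 1
G(35) = mex({0, 2, 3, 5, 6}) = 1
G(36) = mex({0, 1, 2, 5, 6}) = 3
G(37) = mex({0, 1, 2, 4, 5, 6}) = 3
G(38) = mex({0, 1, 2, 4}) = 3
G(39) = mex({0, 1, 2, 3, 4, 7}) = 5
G(40) = mex({0, 1, 2, 3, 4, 5, 7}) = 6
Therefore G(40) = 6.

6


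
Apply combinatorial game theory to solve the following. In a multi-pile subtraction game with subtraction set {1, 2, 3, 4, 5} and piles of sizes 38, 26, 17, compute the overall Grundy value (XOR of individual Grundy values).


Subtraction set: {1, 2, 3, 4, 5}
For this subtraction set, G(n) = n mod 6 (period = max + 1 = 6).
Pile 1 (size 38): G(38) = 38 mod 6 = 2
Pile 2 (size 26): G(26) = 26 mod 6 = 2
Pile 3 (size 17): G(17) = 17 mod 6 = 5
Total Grundy value = XOR of all: 2 XOR 2 XOR 5 = 5

5


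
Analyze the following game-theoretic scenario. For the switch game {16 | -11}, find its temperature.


The game is {16 | -11}, a switch {a | b} with numbers a > b.
Cooling {a | b} by t gives {a - t | b + t}, which stops being hot when a - t = b + t, i.e. at t = (a - b)/2. So the temperature of a switch is (a - b)/2.
Temperature = (Left option - Right option) / 2
= (16 - (-11)) / 2
= 27 / 2
= 27/2

27/2


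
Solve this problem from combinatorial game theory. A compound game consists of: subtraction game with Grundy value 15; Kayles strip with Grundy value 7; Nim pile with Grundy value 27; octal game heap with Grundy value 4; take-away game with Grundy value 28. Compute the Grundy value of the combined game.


By the Sprague-Grundy theorem, the Grundy value of a sum of games is the XOR of individual Grundy values.
subtraction game: Grundy value = 15. Running XOR: 0 XOR 15 = 15
Kayles strip: Grundy value = 7. Running XOR: 15 XOR 7 = 8
Nim pile: Grundy value = 27. Running XOR: 8 XOR 27 = 19
octal game heap: Grundy value = 4. Running XOR: 19 XOR 4 = 23
take-away game: Grundy value = 28. Running XOR: 23 XOR 28 = 11
The combined Grundy value is 11.

11


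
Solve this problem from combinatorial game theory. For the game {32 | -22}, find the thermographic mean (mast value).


Game = {32 | -22}, a switch {a | b} with numbers a > b.
Its thermograph has left wall a - t and right wall b + t, which meet at t = (a - b)/2, where both equal (a + b)/2. So the mast (mean value) is at (a + b)/2.
Mean = (32 + (-22))/2 = 10/2 = 5

5


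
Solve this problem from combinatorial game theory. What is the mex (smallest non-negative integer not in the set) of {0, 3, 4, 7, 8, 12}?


Set = {0, 3, 4, 7, 8, 12}
0 is in the set.
1 is NOT in the set. This is the mex.
mex = 1

1


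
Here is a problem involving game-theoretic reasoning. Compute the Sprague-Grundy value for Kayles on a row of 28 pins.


Kayles: a move removes 1 or 2 adjacent pins from a contiguous row.
Removing pins from a row of k leaves two independent rows (a, b) with a + b = k - 1 (one pin) or a + b = k - 2 (two pins); an end removal gives a = 0.
By Sprague-Grundy, G(k) = mex{ G(a) XOR G(b) } over all these splits. G(0) = 0.
G(1): splits (0,0):0^0=0 -> mex({0}) = 1
G(2): splits (0,1):0^1=1 (0,0):0^0=0 -> mex({0, 1}) = 2
G(3): splits (0,2):0^2=2 (1,1):1^1=0 (0,1):0^1=1 -> mex({0, 1, 2}) = 3
G(4): splits (0,3):0^3=3 (1,2):1^2=3 (0,2):0^2=2 (1,1):1^1=0 -> mex({0, 2, 3}) = 1
G(5): splits (0,4):0^1=1 (1,3):1^3=2 (2,2):2^2=0 (0,3):0^3=3 (1,2):1^2=3 -> mex({0, 1, 2, 3}) = 4
G(6) = mex({0, 1, 2, 4}) = 3
G(7) = mex({0, 1, 3, 4, 5}) = 2
G(8) = mex({0, 2, 3, 5, 6}) = 1
G(9) = mex({0, 1, 2, 3, 6, 7}) = 4
G(10) = mex({0, 1, 3, 4, 5, 7}) = 2
G(11) = mex({0, 1, 2, 3, 4, 5}) = 6
G(12) = mex({0, 1, 2, 3, 5, 6, 7}) = 4
G(13) = mex({0, 2, 3, 4, 6, 7}) = 1
G(14) = mex({0, 1, 4, 5, 6, 7}) = 2
G(15) = mex({0, 1, 2, 3, 4, 5, 6}) = 7
G(16) = mex({0, 2, 3, 5, 6, 7}) = 1
G(17) = mex({0, 1, 2, 3, 5, 6, 7}) = 4
G(18) = mex({0, 1, 2, 4, 5, 6}) = 3
G(19) = mex({0, 1, 3, 4, 5, 7}) = 2
G(20) = mex({0, 2, 3, 4, 5, 6, 7}) = 1
G(21) = mex({0, 1, 2, 3, 5, 6, 7}) = 4
G(22) = mex({0, 1, 2, 3, 4, 5, 7}) = 6
G(23) = mex({0, 1, 2, 3, 4, 5, 6}) = 7
G(24) = mex({0, 1, 2, 3, 5, 6, 7}) = 4
G(25) = mex({0, 2, 3, 4, 6, 7}) = 1
G(26) = mex({0, 1, 3, 4, 5, 6, 7}) = 2
G(27) = mex({0, 1, 2, 3, 4, 5, 6, 7}) = 8
G(28) = mex({0, 1, 2, 3, 4, 6, 7, 8}) = 5
Therefore G(28) = 5.

5


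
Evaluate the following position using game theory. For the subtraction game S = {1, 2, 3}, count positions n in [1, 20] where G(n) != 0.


Subtraction set S = {1, 2, 3}, so G(n) = n mod 4.
G(n) = 0 when n is a multiple of 4.
Multiples of 4 in [1, 20]: 5
N-positions (nonzero Grundy) = 20 - 5 = 15

15


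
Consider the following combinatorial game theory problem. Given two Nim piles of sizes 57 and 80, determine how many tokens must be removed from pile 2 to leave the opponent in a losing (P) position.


Piles: 57 and 80
Current XOR: 57 XOR 80 = 105 (non-zero, so this is an N-position).
To make the XOR zero, we need to find a move that balances the piles.
For pile 2 (size 80): target = 80 XOR 105 = 57
We reduce pile 2 from 80 to 57.
Tokens removed: 80 - 57 = 23
Verification: 57 XOR 57 = 0

23


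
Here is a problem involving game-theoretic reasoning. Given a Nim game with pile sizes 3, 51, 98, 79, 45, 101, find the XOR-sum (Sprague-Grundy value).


We need the XOR (exclusive or) of all pile sizes.
After XOR-ing pile 1 (size 3): 0 XOR 3 = 3
After XOR-ing pile 2 (size 51): 3 XOR 51 = 48
After XOR-ing pile 3 (size 98): 48 XOR 98 = 82
After XOR-ing pile 4 (size 79): 82 XOR 79 = 29
After XOR-ing pile 5 (size 45): 29 XOR 45 = 48
After XOR-ing pile 6 (size 101): 48 XOR 101 = 85
The Nim-value of this position is 85.

85


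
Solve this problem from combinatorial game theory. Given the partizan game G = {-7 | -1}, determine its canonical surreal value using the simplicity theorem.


Left options: {-7}, max = -7
Right options: {-1}, min = -1
All options are numbers and max(Left) < min(Right), so by the simplicity theorem the value is the simplest (earliest-born) number strictly between -7 and -1.
Integers -6 through -2 all lie strictly between -7 and -1.
Among integers, the simplest (lowest birthday = smallest |n|; 0 is born on day 0, +-n on day n) is -2.
No non-integer in the interval can be simpler: if x is a non-integer in the interval, then floor(x) or ceil(x) also lies in the interval (the interval contains an integer), and both are proper prefixes of x's sign expansion, i.e. born earlier. So the game value is -2.
Game value = -2

-2


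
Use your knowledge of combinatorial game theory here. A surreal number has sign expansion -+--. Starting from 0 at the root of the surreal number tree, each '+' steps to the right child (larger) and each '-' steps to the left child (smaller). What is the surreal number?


Sign expansion: -+--
Rule: track bounds (lo, hi), initially (-inf, +inf). On '+', the current value becomes lo and we move to the simplest number in (value, hi): value + 1 if hi = +inf, otherwise the midpoint (value + hi)/2. On '-', the current value becomes hi and we move to value - 1 if lo = -inf, otherwise the midpoint (lo + value)/2.
Start at 0.
Step 1: sign = -, move left. Bounds: (-inf, 0). Value = -1
Step 2: sign = +, move right. Bounds: (-1, 0). Value = -1/2
Step 3: sign = -, move left. Bounds: (-1, -1/2). Value = -3/4
Step 4: sign = -, move left. Bounds: (-1, -3/4). Value = -7/8
The surreal number with sign expansion -+-- is -7/8.

-7/8


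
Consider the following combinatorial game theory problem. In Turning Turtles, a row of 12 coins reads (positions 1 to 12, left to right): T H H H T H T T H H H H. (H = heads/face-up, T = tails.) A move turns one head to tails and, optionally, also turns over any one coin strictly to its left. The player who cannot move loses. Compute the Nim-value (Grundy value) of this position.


Coins: T H H H T H T T H H H H
Key fact: a single head at position k behaves exactly like a Nim heap of size k (turning it to T and optionally flipping a coin at j < k corresponds to moving the heap from k to j, or to 0), and heads combine as a disjunctive sum (two heads at the same place would cancel, matching j XOR j = 0). So the Nim-value is the XOR of the 1-indexed positions of the heads.
Face-up positions (1-indexed): [2, 3, 4, 6, 9, 10, 11, 12]
XOR 0 with 2: 0 XOR 2 = 2
XOR 2 with 3: 2 XOR 3 = 1
XOR 1 with 4: 1 XOR 4 = 5
XOR 5 with 6: 5 XOR 6 = 3
XOR 3 with 9: 3 XOR 9 = 10
XOR 10 with 10: 10 XOR 10 = 0
XOR 0 with 11: 0 XOR 11 = 11
XOR 11 with 12: 11 XOR 12 = 7
Nim-value = 7

7


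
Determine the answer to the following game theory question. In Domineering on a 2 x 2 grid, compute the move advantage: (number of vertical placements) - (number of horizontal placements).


Board is 2 x 2 (rows x cols).
Left (vertical) placements: (rows-1) * cols = 1 * 2 = 2
Right (horizontal) placements: rows * (cols-1) = 2 * 1 = 2
Advantage = Left - Right = 2 - 2 = 0

0


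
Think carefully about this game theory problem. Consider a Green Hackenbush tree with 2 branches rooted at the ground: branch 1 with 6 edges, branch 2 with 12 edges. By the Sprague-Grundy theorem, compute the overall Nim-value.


The tree has 2 branches from the ground vertex.
In Green Hackenbush, the Nim-value of a simple path of length k is k.
Branch 1: length 6, Nim-value = 6
Branch 2: length 12, Nim-value = 12
Total Nim-value = XOR of all branch values:
0 XOR 6 = 6
6 XOR 12 = 10
Nim-value of the tree = 10

10


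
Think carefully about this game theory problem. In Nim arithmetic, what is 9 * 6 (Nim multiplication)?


Nim multiplication is bilinear over XOR: (u XOR v) * w = (u*w) XOR (v*w).
So we split each operand into its bit components and XOR the pairwise Nim products.
9 = 1 + 8 (as XOR of powers of 2).
6 = 2 + 4 (as XOR of powers of 2).
Using the standard Nim-product table on single bits:
  2*2 = 3,   2*4 = 8,   2*8 = 12,
  4*4 = 6,   4*8 = 11,  8*8 = 13,
and  1*x = x (identity), k*l = l*k (commutative).
Pairwise Nim products:
  1 * 2 = 2
  1 * 4 = 4
  8 * 2 = 12
  8 * 4 = 11
XOR them: 2 XOR 4 XOR 12 XOR 11 = 1.
Result: 9 * 6 = 1 (in Nim).

1


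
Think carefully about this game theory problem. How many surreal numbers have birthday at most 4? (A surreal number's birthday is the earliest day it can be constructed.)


Day 0: {|} = 0 is born. Count = 1.
Day n: the number of surreal numbers born by day n is 2^(n+1) - 1.
By day 0: 2^1 - 1 = 1
By day 1: 2^2 - 1 = 3
By day 2: 2^3 - 1 = 7
By day 3: 2^4 - 1 = 15
By day 4: 2^5 - 1 = 31
By day 4: 31 surreal numbers.

31


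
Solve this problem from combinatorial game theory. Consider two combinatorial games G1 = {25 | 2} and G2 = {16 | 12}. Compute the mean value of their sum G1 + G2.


G1 = {25 | 2}, G2 = {16 | 12}
Each is a switch {a | b} with numbers a > b; its mean value is (a + b)/2, and mean value is additive over game sums: m(G1 + G2) = m(G1) + m(G2).
Mean of G1 = (25 + (2))/2 = 27/2 = 27/2
Mean of G2 = (16 + (12))/2 = 28/2 = 14
Mean of G1 + G2 = 27/2 + 14 = 55/2

55/2


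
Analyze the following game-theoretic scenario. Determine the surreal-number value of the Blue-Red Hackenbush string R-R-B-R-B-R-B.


Edges (from ground): R-R-B-R-B-R-B
By Berlekamp's sign-expansion rule, a Blue-Red Hackenbush stalk has the value of the surreal number whose sign sequence is the edge sequence with B -> + and R -> -.
Sign sequence: --+-+-+
Trace the sign expansion in the surreal number tree, starting from 0:
Edge 1: R (sign -) -> bounds (-inf, 0), value = -1
Edge 2: R (sign -) -> bounds (-inf, -1), value = -2
Edge 3: B (sign +) -> bounds (-2, -1), value = -3/2
Edge 4: R (sign -) -> bounds (-2, -3/2), value = -7/4
Edge 5: B (sign +) -> bounds (-7/4, -3/2), value = -13/8
Edge 6: R (sign -) -> bounds (-7/4, -13/8), value = -27/16
Edge 7: B (sign +) -> bounds (-27/16, -13/8), value = -53/32
Game value = -53/32

-53/32


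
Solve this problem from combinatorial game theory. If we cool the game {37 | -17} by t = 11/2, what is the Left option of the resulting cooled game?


Original game: {37 | -17} (a switch {a | b} with a > b).
Cooling by t (for t below the temperature (a - b)/2 = 27) taxes each move by t: {a | b} cooled by t is {a - t | b + t}.
Cooling amount: t = 11/2
Cooled Left option: 37 - 11/2 = 63/2
Cooled Right option: -17 + 11/2 = -23/2
Cooled game: {63/2 | -23/2}
Left option = 63/2

63/2


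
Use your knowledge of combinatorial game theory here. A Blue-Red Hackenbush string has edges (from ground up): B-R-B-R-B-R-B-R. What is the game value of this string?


Edges (from ground): B-R-B-R-B-R-B-R
By Berlekamp's sign-expansion rule, a Blue-Red Hackenbush stalk has the value of the surreal number whose sign sequence is the edge sequence with B -> + and R -> -.
Sign sequence: +-+-+-+-
Trace the sign expansion in the surreal number tree, starting from 0:
Edge 1: B (sign +) -> bounds (0, +inf), value = 1
Edge 2: R (sign -) -> bounds (0, 1), value = 1/2
Edge 3: B (sign +) -> bounds (1/2, 1), value = 3/4
Edge 4: R (sign -) -> bounds (1/2, 3/4), value = 5/8
Edge 5: B (sign +) -> bounds (5/8, 3/4), value = 11/16
Edge 6: R (sign -) -> bounds (5/8, 11/16), value = 21/32
Edge 7: B (sign +) -> bounds (21/32, 11/16), value = 43/64
Edge 8: R (sign -) -> bounds (21/32, 43/64), value = 85/128
Game value = 85/128

85/128


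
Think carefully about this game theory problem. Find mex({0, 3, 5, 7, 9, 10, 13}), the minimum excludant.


Set = {0, 3, 5, 7, 9, 10, 13}
0 is in the set.
1 is NOT in the set. This is the mex.
mex = 1

1


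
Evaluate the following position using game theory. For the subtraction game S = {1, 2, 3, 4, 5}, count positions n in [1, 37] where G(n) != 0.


Subtraction set S = {1, 2, 3, 4, 5}, so G(n) = n mod 6.
G(n) = 0 when n is a multiple of 6.
Multiples of 6 in [1, 37]: 6
N-positions (nonzero Grundy) = 37 - 6 = 31

31


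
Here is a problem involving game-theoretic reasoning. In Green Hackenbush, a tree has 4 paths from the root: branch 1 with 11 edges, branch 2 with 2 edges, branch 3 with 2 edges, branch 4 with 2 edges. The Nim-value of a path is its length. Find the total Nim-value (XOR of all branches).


The tree has 4 branches from the ground vertex.
In Green Hackenbush, the Nim-value of a simple path of length k is k.
Branch 1: length 11, Nim-value = 11
Branch 2: length 2, Nim-value = 2
Branch 3: length 2, Nim-value = 2
Branch 4: length 2, Nim-value = 2
Total Nim-value = XOR of all branch values:
0 XOR 11 = 11
11 XOR 2 = 9
9 XOR 2 = 11
11 XOR 2 = 9
Nim-value of the tree = 9

9


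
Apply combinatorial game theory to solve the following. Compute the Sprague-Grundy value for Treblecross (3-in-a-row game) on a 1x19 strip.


Treblecross: place X on empty cells; 3-in-a-row wins.
Playing within two cells of an existing X lets the opponent win at once, so sensible play treats the cells i-2..i+2 around each X as dead. The player left with no safe cell loses, so this is a normal-play take-away game on strips of safe cells.
Placing X at cell i (0-indexed) of a strip of k safe cells leaves independent strips of sizes max(0, i-2) and max(0, k-i-3). Hence G(k) = mex{ G(max(0,i-2)) XOR G(max(0,k-i-3)) : 0 <= i < k }, with G(0) = 0.
G(1): splits (0,0):0^0=0 -> mex({0}) = 1
G(2): splits (0,0):0^0=0 -> mex({0}) = 1
G(3): splits (0,0):0^0=0 -> mex({0}) = 1
G(4): splits (0,1):0^1=1 (0,0):0^0=0 -> mex({0, 1}) = 2
G(5): splits (0,2):0^1=1 (0,1):0^1=1 (0,0):0^0=0 -> mex({0, 1}) = 2
G(6) = mex({1}) = 0
G(7) = mex({0, 1, 2}) = 3
G(8) = mex({0, 1, 2}) = 3
G(9) = mex({0, 2}) = 1
G(10) = mex({0, 2, 3}) = 1
G(11) = mex({0, 3}) = 1
G(12) = mex({1, 3}) = 0
G(13) = mex({0, 1, 2, 3}) = 4
G(14) = mex({0, 1, 2}) = 3
G(15) = mex({0, 1, 2}) = 3
G(16) = mex({0, 1, 2, 4}) = 3
G(17) = mex({0, 1, 3, 4}) = 2
G(18) = mex({0, 1, 3, 4}) = 2
G(19) = mex({0, 1, 3, 5}) = 2
Therefore G(19) = 2.

2
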